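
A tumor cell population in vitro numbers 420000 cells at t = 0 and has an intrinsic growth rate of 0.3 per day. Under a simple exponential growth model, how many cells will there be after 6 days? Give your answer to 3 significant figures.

2540000 cells

N(t) = N₀·e^(rt) = 420000 × e^(0.3×6) = 420000 × e^1.8.
e^1.8 ≈ 6.0496, so N ≈ 420000 × 6.0496 = 2.540852×10^6.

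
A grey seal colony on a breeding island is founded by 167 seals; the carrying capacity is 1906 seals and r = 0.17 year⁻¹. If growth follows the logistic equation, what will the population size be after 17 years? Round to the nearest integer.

A = (K − N₀)/N₀ = (1906 − 167)/167 = 10.413.
N(t) = K/(1 + A·e^(−rt)) = 1906/(1 + 10.413×e^(−0.17×17)).
e^(−2.89) = 0.055576; denominator = 1 + 10.413×0.055576 = 1.5787.
N = 1906/1.5787 = 1207.3.

1207 seals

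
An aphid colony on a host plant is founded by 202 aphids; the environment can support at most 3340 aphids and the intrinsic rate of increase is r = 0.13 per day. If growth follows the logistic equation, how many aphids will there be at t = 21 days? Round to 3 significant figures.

1660 aphids

A = (K − N₀)/N₀ = (3340 − 202)/202 = 15.535.
N(t) = K/(1 + A·e^(−rt)) = 3340/(1 + 15.535×e^(−0.13×21)).
e^(−2.73) = 0.065219; denominator = 1 + 15.535×0.065219 = 2.0132.
N = 3340/2.0132 = 1659.08.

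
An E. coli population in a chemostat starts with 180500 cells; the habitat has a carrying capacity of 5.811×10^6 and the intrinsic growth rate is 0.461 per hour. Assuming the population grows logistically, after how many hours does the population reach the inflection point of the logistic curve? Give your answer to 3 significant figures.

Logistic growth is fastest at N = K/2 = 2.9055×10^6.
A = (K − N₀)/N₀ = 31.194. Set K/(1 + A·e^(−rt)) = K/2 → A·e^(−rt) = 1.
e^(−0.461t) = 1/31.194 = 0.0320575, so t = ln(31.194)/0.461 = 3.4402/0.461 = 7.4625.

7.46 hours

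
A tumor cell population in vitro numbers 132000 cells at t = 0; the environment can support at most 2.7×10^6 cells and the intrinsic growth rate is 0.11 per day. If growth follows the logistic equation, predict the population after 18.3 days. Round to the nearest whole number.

750233 cells

A = (K − N₀)/N₀ = (2.7×10^6 − 132000)/132000 = 19.455.
N(t) = K/(1 + A·e^(−rt)) = 2.7×10^6/(1 + 19.455×e^(−0.11×18.3)).
e^(−2.013) = 0.13359; denominator = 1 + 19.455×0.13359 = 3.5989.
N = 2.7×10^6/3.5989 = 750233.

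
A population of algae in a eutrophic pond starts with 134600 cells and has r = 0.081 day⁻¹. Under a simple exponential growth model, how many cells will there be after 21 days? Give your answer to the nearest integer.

N(t) = N₀·e^(rt) = 134600 × e^(0.081×21) = 134600 × e^1.701.
e^1.701 ≈ 5.4794, so N ≈ 134600 × 5.4794 = 737530.

737530 cells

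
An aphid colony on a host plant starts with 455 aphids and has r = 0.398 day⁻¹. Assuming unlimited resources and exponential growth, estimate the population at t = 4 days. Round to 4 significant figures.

N(t) = N₀·e^(rt) = 455 × e^(0.398×4) = 455 × e^1.592.
e^1.592 ≈ 4.9136, so N ≈ 455 × 4.9136 = 2235.67.

2236 aphids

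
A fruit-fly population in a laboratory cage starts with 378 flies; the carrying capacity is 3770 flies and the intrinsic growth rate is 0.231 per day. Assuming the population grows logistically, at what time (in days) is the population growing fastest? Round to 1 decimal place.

Logistic growth is fastest at N = K/2 = 1885.
A = (K − N₀)/N₀ = 8.9735. Set K/(1 + A·e^(−rt)) = K/2 → A·e^(−rt) = 1.
e^(−0.231t) = 1/8.9735 = 0.111439, so t = ln(8.9735)/0.231 = 2.1943/0.231 = 9.4991.

9.5 days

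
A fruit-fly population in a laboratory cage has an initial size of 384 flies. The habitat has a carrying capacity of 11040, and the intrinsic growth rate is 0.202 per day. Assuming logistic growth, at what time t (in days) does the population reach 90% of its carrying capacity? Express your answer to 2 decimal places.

27.33 days

A = (K − N₀)/N₀ = (11040 − 384)/384 = 27.75.
Solve 11040/(1 + 27.75·e^(−0.202t)) = 9936: 1 + 27.75·e^(−0.202t) = 1.1111, so e^(−0.202t) = 0.004004.
−0.202·t = ln(0.004004) = -5.5205, so t = 5.5205/0.202 = 27.329.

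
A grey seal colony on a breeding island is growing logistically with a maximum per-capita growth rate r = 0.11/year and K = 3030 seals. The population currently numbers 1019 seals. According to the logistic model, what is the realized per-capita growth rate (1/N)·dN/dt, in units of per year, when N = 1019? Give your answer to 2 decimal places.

(1/N)·dN/dt = r(1 − N/K) = 0.11 × (1 − 1019/3030).
= 0.11 × 0.6637 = 0.073007.

0.07 per year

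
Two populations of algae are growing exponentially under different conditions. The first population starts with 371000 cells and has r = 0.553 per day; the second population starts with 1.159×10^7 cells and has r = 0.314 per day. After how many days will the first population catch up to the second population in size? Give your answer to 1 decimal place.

Set 371000·e^(0.553t) = 1.159×10^7·e^(0.314t).
e^((0.553 − 0.314)t) = 1.159×10^7/371000 → e^(0.239·t) = 31.24.
0.239·t = ln(31.24) = 3.4417, so t = 3.4417/0.239 = 14.4.

14.4 days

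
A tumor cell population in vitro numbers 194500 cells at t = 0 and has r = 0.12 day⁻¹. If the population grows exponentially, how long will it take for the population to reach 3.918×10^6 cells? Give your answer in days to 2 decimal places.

25.02 days

Set N₀·e^(rt) = 3.918×10^6: e^(0.12·t) = 3.918×10^6/194500 = 20.144.
0.12·t = ln(20.144) = 3.0029, so t = 3.0029/0.12 = 25.024.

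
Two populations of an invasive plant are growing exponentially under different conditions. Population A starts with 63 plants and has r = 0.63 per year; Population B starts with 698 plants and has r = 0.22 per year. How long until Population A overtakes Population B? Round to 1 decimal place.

5.9 years

Set 63·e^(0.63t) = 698·e^(0.22t).
e^((0.63 − 0.22)t) = 698/63 → e^(0.41·t) = 11.079.
0.41·t = ln(11.079) = 2.4051, so t = 2.4051/0.41 = 5.8661.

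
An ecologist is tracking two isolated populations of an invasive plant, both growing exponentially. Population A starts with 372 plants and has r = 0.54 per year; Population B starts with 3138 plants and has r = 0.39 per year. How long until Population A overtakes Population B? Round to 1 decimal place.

14.2 years

Set 372·e^(0.54t) = 3138·e^(0.39t).
e^((0.54 − 0.39)t) = 3138/372 → e^(0.15·t) = 8.4355.
0.15·t = ln(8.4355) = 2.1324, so t = 2.1324/0.15 = 14.216.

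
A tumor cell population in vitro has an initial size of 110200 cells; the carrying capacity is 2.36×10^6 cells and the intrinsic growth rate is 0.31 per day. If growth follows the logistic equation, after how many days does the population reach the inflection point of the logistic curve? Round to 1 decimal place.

9.7 days

Logistic growth is fastest at N = K/2 = 1.18×10^6.
A = (K − N₀)/N₀ = 20.416. Set K/(1 + A·e^(−rt)) = K/2 → A·e^(−rt) = 1.
e^(−0.31t) = 1/20.416 = 0.0489821, so t = ln(20.416)/0.31 = 3.0163/0.31 = 9.73.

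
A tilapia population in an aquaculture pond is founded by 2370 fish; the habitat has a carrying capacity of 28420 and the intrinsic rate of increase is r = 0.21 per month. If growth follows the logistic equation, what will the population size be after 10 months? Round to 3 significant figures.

12100 fish

A = (K − N₀)/N₀ = (28420 − 2370)/2370 = 10.992.
N(t) = K/(1 + A·e^(−rt)) = 28420/(1 + 10.992×e^(−0.21×10)).
e^(−2.1) = 0.12246; denominator = 1 + 10.992×0.12246 = 2.346.
N = 28420/2.346 = 12114.3.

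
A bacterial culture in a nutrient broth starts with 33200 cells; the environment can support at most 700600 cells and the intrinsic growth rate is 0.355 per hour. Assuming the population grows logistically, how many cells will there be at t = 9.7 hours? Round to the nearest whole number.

A = (K − N₀)/N₀ = (700600 − 33200)/33200 = 20.102.
N(t) = K/(1 + A·e^(−rt)) = 700600/(1 + 20.102×e^(−0.355×9.7)).
e^(−3.443) = 0.031953; denominator = 1 + 20.102×0.031953 = 1.6423.
N = 700600/1.6423 = 426590.

426590 cells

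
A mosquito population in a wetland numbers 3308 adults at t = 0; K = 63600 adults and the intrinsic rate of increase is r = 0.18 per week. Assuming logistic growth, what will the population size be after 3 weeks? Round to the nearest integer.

A = (K − N₀)/N₀ = (63600 − 3308)/3308 = 18.226.
N(t) = K/(1 + A·e^(−rt)) = 63600/(1 + 18.226×e^(−0.18×3)).
e^(−0.54) = 0.58275; denominator = 1 + 18.226×0.58275 = 11.621.
N = 63600/11.621 = 5472.74.

5473 adults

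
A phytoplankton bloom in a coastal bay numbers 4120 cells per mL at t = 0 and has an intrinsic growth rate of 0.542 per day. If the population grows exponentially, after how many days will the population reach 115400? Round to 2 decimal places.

Set N₀·e^(rt) = 115400: e^(0.542·t) = 115400/4120 = 28.01.
0.542·t = ln(28.01) = 3.3326, so t = 3.3326/0.542 = 6.1486.

6.15 days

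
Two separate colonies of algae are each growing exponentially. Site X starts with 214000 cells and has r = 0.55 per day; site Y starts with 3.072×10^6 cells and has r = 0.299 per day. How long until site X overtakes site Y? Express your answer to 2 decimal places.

10.61 days

Set 214000·e^(0.55t) = 3.072×10^6·e^(0.299t).
e^((0.55 − 0.299)t) = 3.072×10^6/214000 → e^(0.251·t) = 14.355.
0.251·t = ln(14.355) = 2.6641, so t = 2.6641/0.251 = 10.614.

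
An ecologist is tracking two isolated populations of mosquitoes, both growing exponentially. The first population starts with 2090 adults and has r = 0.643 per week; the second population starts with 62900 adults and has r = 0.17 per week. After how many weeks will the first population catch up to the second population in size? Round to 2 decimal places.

Set 2090·e^(0.643t) = 62900·e^(0.17t).
e^((0.643 − 0.17)t) = 62900/2090 → e^(0.473·t) = 30.096.
0.473·t = ln(30.096) = 3.4044, so t = 3.4044/0.473 = 7.1974.

7.20 weeks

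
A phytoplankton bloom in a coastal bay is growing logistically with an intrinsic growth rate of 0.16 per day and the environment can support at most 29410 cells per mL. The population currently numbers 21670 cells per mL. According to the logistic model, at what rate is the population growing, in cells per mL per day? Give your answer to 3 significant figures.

912 cells per mL per day

dN/dt = rN(1 − N/K) = 0.16 × 21670 × (1 − 21670/29410).
1 − 21670/29410 = 0.26318; dN/dt = 0.16 × 21670 × 0.26318 = 912.48.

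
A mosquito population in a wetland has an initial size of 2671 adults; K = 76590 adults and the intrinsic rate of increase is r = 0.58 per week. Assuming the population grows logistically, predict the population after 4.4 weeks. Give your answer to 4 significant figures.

24260 adults

A = (K − N₀)/N₀ = (76590 − 2671)/2671 = 27.675.
N(t) = K/(1 + A·e^(−rt)) = 76590/(1 + 27.675×e^(−0.58×4.4)).
e^(−2.552) = 0.077926; denominator = 1 + 27.675×0.077926 = 3.1566.
N = 76590/3.1566 = 24263.7.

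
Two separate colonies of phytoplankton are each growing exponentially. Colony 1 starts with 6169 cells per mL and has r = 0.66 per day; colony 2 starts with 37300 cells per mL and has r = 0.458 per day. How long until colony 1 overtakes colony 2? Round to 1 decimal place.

Set 6169·e^(0.66t) = 37300·e^(0.458t).
e^((0.66 − 0.458)t) = 37300/6169 → e^(0.202·t) = 6.0464.
0.202·t = ln(6.0464) = 1.7995, so t = 1.7995/0.202 = 8.9082.

8.9 days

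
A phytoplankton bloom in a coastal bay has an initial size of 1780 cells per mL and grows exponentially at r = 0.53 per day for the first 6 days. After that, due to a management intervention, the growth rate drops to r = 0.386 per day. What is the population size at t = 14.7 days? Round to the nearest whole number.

1230054 cells per mL

Phase 1: N(6) = 1780·e^(0.53×6) = 1780·e^3.18 = 42803.2.
Phase 2 runs for 14.7 − 6 = 8.7 days at r = 0.386.
N(14.7) = 42803.2·e^(0.386×8.7) = 42803.2·e^3.358 = 1.230054×10^6.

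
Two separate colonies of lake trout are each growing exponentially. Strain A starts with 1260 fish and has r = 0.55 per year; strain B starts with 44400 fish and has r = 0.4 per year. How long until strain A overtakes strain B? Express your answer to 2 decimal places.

23.75 years

Set 1260·e^(0.55t) = 44400·e^(0.4t).
e^((0.55 − 0.4)t) = 44400/1260 → e^(0.15·t) = 35.238.
0.15·t = ln(35.238) = 3.5621, so t = 3.5621/0.15 = 23.748.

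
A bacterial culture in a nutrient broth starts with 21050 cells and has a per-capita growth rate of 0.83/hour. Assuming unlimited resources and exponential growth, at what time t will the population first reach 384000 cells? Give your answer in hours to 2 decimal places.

Set N₀·e^(rt) = 384000: e^(0.83·t) = 384000/21050 = 18.242.
0.83·t = ln(18.242) = 2.9037, so t = 2.9037/0.83 = 3.4985.

3.50 hours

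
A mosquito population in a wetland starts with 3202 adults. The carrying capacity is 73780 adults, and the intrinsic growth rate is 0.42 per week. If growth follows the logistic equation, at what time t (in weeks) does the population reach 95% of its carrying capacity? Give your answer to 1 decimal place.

14.4 weeks

A = (K − N₀)/N₀ = (73780 − 3202)/3202 = 22.042.
Solve 73780/(1 + 22.042·e^(−0.42t)) = 70091: 1 + 22.042·e^(−0.42t) = 1.0526, so e^(−0.42t) = 0.0023878.
−0.42·t = ln(0.0023878) = -6.0374, so t = 6.0374/0.42 = 14.375.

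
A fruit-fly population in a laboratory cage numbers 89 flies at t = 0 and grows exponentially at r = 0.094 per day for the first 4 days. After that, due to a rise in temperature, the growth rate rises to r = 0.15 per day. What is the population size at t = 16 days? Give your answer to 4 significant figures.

Phase 1: N(4) = 89·e^(0.094×4) = 89·e^0.376 = 129.624.
Phase 2 runs for 16 − 4 = 12 days at r = 0.15.
N(16) = 129.624·e^(0.15×12) = 129.624·e^1.8 = 784.178.

784.2 flies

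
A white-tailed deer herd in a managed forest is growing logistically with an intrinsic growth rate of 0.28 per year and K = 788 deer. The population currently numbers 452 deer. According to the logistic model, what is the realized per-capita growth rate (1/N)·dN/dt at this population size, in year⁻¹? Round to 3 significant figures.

(1/N)·dN/dt = r(1 − N/K) = 0.28 × (1 − 452/788).
= 0.28 × 0.4264 = 0.11939.

0.119 per year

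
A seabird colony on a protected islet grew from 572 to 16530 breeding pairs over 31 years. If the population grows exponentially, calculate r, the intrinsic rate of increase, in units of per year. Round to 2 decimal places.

From N(t) = N₀·e^(rt): e^(r·31) = 16530/572 = 28.899.
r·31 = ln(28.899) = 3.3638, so r = 3.3638/31 = 0.10851.

0.11 per year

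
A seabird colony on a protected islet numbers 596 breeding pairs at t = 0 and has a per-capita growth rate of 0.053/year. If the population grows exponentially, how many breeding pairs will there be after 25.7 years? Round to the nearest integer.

2327 breeding pairs

N(t) = N₀·e^(rt) = 596 × e^(0.053×25.7) = 596 × e^1.362.
e^1.362 ≈ 3.9044, so N ≈ 596 × 3.9044 = 2327.01.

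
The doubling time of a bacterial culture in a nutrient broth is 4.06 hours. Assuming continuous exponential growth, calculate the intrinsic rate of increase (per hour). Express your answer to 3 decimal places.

r = ln(2)/t_d = 0.6931/4.06 = 0.17073.

0.171 per hour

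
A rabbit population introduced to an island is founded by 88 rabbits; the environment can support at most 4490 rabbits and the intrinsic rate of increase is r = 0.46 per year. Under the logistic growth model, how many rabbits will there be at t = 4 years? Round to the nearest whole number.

A = (K − N₀)/N₀ = (4490 − 88)/88 = 50.023.
N(t) = K/(1 + A·e^(−rt)) = 4490/(1 + 50.023×e^(−0.46×4)).
e^(−1.84) = 0.15882; denominator = 1 + 50.023×0.15882 = 8.9445.
N = 4490/8.9445 = 501.986.

502 rabbits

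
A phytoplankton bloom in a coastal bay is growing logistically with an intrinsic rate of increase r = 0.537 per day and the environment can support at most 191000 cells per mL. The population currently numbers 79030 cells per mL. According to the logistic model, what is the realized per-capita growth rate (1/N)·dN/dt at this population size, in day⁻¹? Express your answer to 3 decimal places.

0.315 per day

(1/N)·dN/dt = r(1 − N/K) = 0.537 × (1 − 79030/191000).
= 0.537 × 0.58623 = 0.31481.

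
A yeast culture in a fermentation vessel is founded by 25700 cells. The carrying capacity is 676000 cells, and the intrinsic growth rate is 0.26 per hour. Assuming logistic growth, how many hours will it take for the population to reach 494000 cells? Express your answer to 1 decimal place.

16.3 hours

A = (K − N₀)/N₀ = (676000 − 25700)/25700 = 25.304.
Solve 676000/(1 + 25.304·e^(−0.26t)) = 494000: 1 + 25.304·e^(−0.26t) = 1.3684, so e^(−0.26t) = 0.0145601.
−0.26·t = ln(0.0145601) = -4.2295, so t = 4.2295/0.26 = 16.267.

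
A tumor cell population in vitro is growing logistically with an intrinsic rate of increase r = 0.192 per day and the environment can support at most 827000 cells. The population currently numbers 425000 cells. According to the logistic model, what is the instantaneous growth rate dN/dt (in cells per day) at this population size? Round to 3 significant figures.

39700 cells per day

dN/dt = rN(1 − N/K) = 0.192 × 425000 × (1 − 425000/827000).
1 − 425000/827000 = 0.48609; dN/dt = 0.192 × 425000 × 0.48609 = 39665.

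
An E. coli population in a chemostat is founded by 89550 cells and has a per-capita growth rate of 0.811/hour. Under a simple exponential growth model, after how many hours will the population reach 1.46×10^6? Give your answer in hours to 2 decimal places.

Set N₀·e^(rt) = 1.46×10^6: e^(0.811·t) = 1.46×10^6/89550 = 16.304.
0.811·t = ln(16.304) = 2.7914, so t = 2.7914/0.811 = 3.4419.

3.44 hours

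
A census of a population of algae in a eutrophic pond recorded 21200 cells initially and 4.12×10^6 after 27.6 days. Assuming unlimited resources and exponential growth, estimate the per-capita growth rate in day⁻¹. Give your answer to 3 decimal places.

0.191 per day

From N(t) = N₀·e^(rt): e^(r·27.6) = 4.12×10^6/21200 = 194.34.
r·27.6 = ln(194.34) = 5.2696, so r = 5.2696/27.6 = 0.19093.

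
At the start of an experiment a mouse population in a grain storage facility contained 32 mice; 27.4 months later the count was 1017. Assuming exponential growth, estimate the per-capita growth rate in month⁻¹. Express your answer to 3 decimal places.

0.126 per month

From N(t) = N₀·e^(rt): e^(r·27.4) = 1017/32 = 31.781.
r·27.4 = ln(31.781) = 3.4589, so r = 3.4589/27.4 = 0.12624.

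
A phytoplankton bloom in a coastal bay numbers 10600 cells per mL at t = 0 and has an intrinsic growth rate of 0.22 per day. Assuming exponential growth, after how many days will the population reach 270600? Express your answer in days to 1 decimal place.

Set N₀·e^(rt) = 270600: e^(0.22·t) = 270600/10600 = 25.528.
0.22·t = ln(25.528) = 3.2398, so t = 3.2398/0.22 = 14.726.

14.7 days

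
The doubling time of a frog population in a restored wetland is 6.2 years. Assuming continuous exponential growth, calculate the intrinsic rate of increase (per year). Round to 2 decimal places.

0.11 per year

r = ln(2)/t_d = 0.6931/6.2 = 0.1118.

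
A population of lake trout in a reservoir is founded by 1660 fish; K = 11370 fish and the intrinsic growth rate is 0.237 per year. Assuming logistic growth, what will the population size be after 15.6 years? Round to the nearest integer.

A = (K − N₀)/N₀ = (11370 − 1660)/1660 = 5.8494.
N(t) = K/(1 + A·e^(−rt)) = 11370/(1 + 5.8494×e^(−0.237×15.6)).
e^(−3.697) = 0.024793; denominator = 1 + 5.8494×0.024793 = 1.145.
N = 11370/1.145 = 9929.93.

9930 fish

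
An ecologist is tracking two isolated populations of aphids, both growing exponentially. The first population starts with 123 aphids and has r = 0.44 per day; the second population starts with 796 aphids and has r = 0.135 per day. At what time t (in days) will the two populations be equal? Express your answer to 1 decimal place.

6.1 days

Set 123·e^(0.44t) = 796·e^(0.135t).
e^((0.44 − 0.135)t) = 796/123 → e^(0.305·t) = 6.4715.
0.305·t = ln(6.4715) = 1.8674, so t = 1.8674/0.305 = 6.1227.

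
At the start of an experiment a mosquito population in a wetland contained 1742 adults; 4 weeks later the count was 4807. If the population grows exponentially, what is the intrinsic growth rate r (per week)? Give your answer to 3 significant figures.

From N(t) = N₀·e^(rt): e^(r·4) = 4807/1742 = 2.7595.
r·4 = ln(2.7595) = 1.015, so r = 1.015/4 = 0.25376.

0.254 per week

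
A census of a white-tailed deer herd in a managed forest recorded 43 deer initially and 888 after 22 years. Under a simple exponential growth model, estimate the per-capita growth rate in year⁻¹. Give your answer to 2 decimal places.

0.14 per year

From N(t) = N₀·e^(rt): e^(r·22) = 888/43 = 20.651.
r·22 = ln(20.651) = 3.0278, so r = 3.0278/22 = 0.13763.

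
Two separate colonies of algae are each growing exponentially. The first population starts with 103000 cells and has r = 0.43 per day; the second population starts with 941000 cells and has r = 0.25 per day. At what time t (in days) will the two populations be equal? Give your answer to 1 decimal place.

Set 103000·e^(0.43t) = 941000·e^(0.25t).
e^((0.43 − 0.25)t) = 941000/103000 → e^(0.18·t) = 9.1359.
0.18·t = ln(9.1359) = 2.2122, so t = 2.2122/0.18 = 12.29.

12.3 days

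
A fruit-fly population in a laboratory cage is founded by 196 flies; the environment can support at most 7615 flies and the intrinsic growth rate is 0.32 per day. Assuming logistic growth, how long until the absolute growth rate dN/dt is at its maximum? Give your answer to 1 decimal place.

11.4 days

Logistic growth is fastest at N = K/2 = 3807.5.
A = (K − N₀)/N₀ = 37.852. Set K/(1 + A·e^(−rt)) = K/2 → A·e^(−rt) = 1.
e^(−0.32t) = 1/37.852 = 0.0264187, so t = ln(37.852)/0.32 = 3.6337/0.32 = 11.355.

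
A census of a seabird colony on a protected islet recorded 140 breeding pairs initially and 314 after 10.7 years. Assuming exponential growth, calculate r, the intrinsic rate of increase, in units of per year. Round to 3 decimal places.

0.075 per year

From N(t) = N₀·e^(rt): e^(r·10.7) = 314/140 = 2.2429.
r·10.7 = ln(2.2429) = 0.80775, so r = 0.80775/10.7 = 0.075491.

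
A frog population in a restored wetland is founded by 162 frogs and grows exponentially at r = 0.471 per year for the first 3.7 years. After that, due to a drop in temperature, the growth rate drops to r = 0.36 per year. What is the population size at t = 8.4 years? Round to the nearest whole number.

5026 frogs

Phase 1: N(3.7) = 162·e^(0.471×3.7) = 162·e^1.743 = 925.465.
Phase 2 runs for 8.4 − 3.7 = 4.7 years at r = 0.36.
N(8.4) = 925.465·e^(0.36×4.7) = 925.465·e^1.692 = 5025.58.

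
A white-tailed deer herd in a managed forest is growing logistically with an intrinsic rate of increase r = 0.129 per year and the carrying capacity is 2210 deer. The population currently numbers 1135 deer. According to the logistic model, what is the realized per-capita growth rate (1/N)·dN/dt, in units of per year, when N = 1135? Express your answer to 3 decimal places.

0.063 per year

(1/N)·dN/dt = r(1 − N/K) = 0.129 × (1 − 1135/2210).
= 0.129 × 0.48643 = 0.062749.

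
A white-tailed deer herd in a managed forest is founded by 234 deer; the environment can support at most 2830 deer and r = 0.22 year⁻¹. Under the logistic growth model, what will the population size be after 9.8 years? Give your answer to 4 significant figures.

1239 deer

A = (K − N₀)/N₀ = (2830 − 234)/234 = 11.094.
N(t) = K/(1 + A·e^(−rt)) = 2830/(1 + 11.094×e^(−0.22×9.8)).
e^(−2.156) = 0.11579; denominator = 1 + 11.094×0.11579 = 2.2845.
N = 2830/2.2845 = 1238.76.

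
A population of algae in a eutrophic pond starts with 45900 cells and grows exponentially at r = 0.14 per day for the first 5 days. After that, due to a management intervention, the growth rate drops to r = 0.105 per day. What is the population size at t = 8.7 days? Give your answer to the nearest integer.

136315 cells

Phase 1: N(5) = 45900·e^(0.14×5) = 45900·e^0.7 = 92431.2.
Phase 2 runs for 8.7 − 5 = 3.7 days at r = 0.105.
N(8.7) = 92431.2·e^(0.105×3.7) = 92431.2·e^0.3885 = 136315.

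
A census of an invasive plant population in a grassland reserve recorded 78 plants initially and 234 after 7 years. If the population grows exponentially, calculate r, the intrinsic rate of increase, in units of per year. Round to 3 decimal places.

From N(t) = N₀·e^(rt): e^(r·7) = 234/78 = 3.
r·7 = ln(3) = 1.0986, so r = 1.0986/7 = 0.15694.

0.157 per year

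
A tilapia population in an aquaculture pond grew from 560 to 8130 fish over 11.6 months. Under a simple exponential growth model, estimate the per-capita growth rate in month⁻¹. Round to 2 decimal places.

From N(t) = N₀·e^(rt): e^(r·11.6) = 8130/560 = 14.518.
r·11.6 = ln(14.518) = 2.6754, so r = 2.6754/11.6 = 0.23064.

0.23 per month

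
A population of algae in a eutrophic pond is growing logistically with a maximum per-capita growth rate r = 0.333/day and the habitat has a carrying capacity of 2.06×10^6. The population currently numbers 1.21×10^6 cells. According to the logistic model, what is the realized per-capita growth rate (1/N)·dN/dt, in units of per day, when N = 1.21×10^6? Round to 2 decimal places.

0.14 per day

(1/N)·dN/dt = r(1 − N/K) = 0.333 × (1 − 1.21×10^6/2.06×10^6).
= 0.333 × 0.41262 = 0.1374.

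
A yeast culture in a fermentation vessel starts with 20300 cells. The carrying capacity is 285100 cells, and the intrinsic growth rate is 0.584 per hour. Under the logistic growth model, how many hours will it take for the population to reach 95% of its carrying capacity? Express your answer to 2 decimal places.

A = (K − N₀)/N₀ = (285100 − 20300)/20300 = 13.044.
Solve 285100/(1 + 13.044·e^(−0.584t)) = 270845: 1 + 13.044·e^(−0.584t) = 1.0526, so e^(−0.584t) = 0.00403482.
−0.584·t = ln(0.00403482) = -5.5128, so t = 5.5128/0.584 = 9.4397.

9.44 hours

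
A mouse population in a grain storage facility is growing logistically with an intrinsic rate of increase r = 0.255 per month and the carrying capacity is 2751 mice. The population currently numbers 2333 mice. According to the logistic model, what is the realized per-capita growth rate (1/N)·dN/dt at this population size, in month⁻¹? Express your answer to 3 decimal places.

0.039 per month

(1/N)·dN/dt = r(1 − N/K) = 0.255 × (1 − 2333/2751).
= 0.255 × 0.15194 = 0.038746.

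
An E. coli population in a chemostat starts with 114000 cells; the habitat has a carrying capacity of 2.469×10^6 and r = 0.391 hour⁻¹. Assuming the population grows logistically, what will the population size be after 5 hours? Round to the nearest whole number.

629137 cells

A = (K − N₀)/N₀ = (2.469×10^6 − 114000)/114000 = 20.658.
N(t) = K/(1 + A·e^(−rt)) = 2.469×10^6/(1 + 20.658×e^(−0.391×5)).
e^(−1.955) = 0.14156; denominator = 1 + 20.658×0.14156 = 3.9244.
N = 2.469×10^6/3.9244 = 629137.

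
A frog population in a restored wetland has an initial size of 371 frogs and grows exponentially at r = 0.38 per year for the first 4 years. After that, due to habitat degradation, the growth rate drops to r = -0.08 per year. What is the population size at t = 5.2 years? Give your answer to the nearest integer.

Phase 1: N(4) = 371·e^(0.38×4) = 371·e^1.52 = 1696.3.
Phase 2 runs for 5.2 − 4 = 1.2 years at r = -0.08.
N(5.2) = 1696.3·e^(-0.08×1.2) = 1696.3·e^-0.096 = 1541.02.

1541 frogs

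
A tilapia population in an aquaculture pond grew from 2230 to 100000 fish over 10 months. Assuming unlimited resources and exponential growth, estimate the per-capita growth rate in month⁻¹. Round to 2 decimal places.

0.38 per month

From N(t) = N₀·e^(rt): e^(r·10) = 100000/2230 = 44.843.
r·10 = ln(44.843) = 3.8032, so r = 3.8032/10 = 0.38032.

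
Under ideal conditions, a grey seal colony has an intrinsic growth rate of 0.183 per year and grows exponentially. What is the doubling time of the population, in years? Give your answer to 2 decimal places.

Doubling time t_d = ln(2)/r = 0.6931/0.183 = 3.7877.

3.79 years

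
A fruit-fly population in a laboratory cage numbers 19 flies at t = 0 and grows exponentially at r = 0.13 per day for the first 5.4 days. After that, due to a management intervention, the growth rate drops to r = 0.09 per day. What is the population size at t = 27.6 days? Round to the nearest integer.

283 flies

Phase 1: N(5.4) = 19·e^(0.13×5.4) = 19·e^0.702 = 38.3379.
Phase 2 runs for 27.6 − 5.4 = 22.2 days at r = 0.09.
N(27.6) = 38.3379·e^(0.09×22.2) = 38.3379·e^1.998 = 282.715.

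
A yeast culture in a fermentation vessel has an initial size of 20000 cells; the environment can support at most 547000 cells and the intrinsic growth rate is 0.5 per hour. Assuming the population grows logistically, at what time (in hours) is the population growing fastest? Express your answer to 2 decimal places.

6.54 hours

Logistic growth is fastest at N = K/2 = 273500.
A = (K − N₀)/N₀ = 26.35. Set K/(1 + A·e^(−rt)) = K/2 → A·e^(−rt) = 1.
e^(−0.5t) = 1/26.35 = 0.0379507, so t = ln(26.35)/0.5 = 3.2715/0.5 = 6.5429.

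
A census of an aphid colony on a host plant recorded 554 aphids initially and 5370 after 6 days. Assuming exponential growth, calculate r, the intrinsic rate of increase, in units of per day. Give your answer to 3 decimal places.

0.379 per day

From N(t) = N₀·e^(rt): e^(r·6) = 5370/554 = 9.6931.
r·6 = ln(9.6931) = 2.2714, so r = 2.2714/6 = 0.37857.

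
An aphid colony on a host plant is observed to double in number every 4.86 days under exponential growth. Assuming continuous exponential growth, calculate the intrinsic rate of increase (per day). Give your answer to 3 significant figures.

r = ln(2)/t_d = 0.6931/4.86 = 0.14262.

0.143 per day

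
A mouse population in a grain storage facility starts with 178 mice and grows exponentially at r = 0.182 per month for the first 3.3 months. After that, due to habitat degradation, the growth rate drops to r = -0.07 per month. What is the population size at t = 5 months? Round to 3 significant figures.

288 mice

Phase 1: N(3.3) = 178·e^(0.182×3.3) = 178·e^0.6006 = 324.532.
Phase 2 runs for 5 − 3.3 = 1.7 months at r = -0.07.
N(5) = 324.532·e^(-0.07×1.7) = 324.532·e^-0.119 = 288.122.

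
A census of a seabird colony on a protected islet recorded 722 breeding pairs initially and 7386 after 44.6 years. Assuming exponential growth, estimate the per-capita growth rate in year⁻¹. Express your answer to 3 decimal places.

0.052 per year

From N(t) = N₀·e^(rt): e^(r·44.6) = 7386/722 = 10.23.
r·44.6 = ln(10.23) = 2.3253, so r = 2.3253/44.6 = 0.052137.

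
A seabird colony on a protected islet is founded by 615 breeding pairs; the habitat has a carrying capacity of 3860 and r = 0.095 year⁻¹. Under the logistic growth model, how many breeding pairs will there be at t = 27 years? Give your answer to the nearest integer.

2746 breeding pairs

A = (K − N₀)/N₀ = (3860 − 615)/615 = 5.2764.
N(t) = K/(1 + A·e^(−rt)) = 3860/(1 + 5.2764×e^(−0.095×27)).
e^(−2.565) = 0.076919; denominator = 1 + 5.2764×0.076919 = 1.4059.
N = 3860/1.4059 = 2745.65.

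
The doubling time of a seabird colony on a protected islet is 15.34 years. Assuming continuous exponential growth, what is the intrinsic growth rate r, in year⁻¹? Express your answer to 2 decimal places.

r = ln(2)/t_d = 0.6931/15.34 = 0.045186.

0.05 per year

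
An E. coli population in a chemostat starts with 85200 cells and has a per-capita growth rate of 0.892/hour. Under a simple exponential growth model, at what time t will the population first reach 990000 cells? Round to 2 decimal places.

Set N₀·e^(rt) = 990000: e^(0.892·t) = 990000/85200 = 11.62.
0.892·t = ln(11.62) = 2.4527, so t = 2.4527/0.892 = 2.7497.

2.75 hours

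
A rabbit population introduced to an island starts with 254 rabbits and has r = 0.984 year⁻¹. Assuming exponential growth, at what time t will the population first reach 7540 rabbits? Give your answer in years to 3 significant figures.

Set N₀·e^(rt) = 7540: e^(0.984·t) = 7540/254 = 29.685.
0.984·t = ln(29.685) = 3.3906, so t = 3.3906/0.984 = 3.4458.

3.45 years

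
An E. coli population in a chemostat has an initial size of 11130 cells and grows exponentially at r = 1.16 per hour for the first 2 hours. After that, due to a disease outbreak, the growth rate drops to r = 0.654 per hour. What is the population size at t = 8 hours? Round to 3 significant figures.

Phase 1: N(2) = 11130·e^(1.16×2) = 11130·e^2.32 = 113255.
Phase 2 runs for 8 − 2 = 6 hours at r = 0.654.
N(8) = 113255·e^(0.654×6) = 113255·e^3.924 = 5.730993×10^6.

5730000 cells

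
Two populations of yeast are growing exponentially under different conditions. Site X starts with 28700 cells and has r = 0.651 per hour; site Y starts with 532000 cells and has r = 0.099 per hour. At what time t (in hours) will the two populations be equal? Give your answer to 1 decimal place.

5.3 hours

Set 28700·e^(0.651t) = 532000·e^(0.099t).
e^((0.651 − 0.099)t) = 532000/28700 → e^(0.552·t) = 18.537.
0.552·t = ln(18.537) = 2.9197, so t = 2.9197/0.552 = 5.2894.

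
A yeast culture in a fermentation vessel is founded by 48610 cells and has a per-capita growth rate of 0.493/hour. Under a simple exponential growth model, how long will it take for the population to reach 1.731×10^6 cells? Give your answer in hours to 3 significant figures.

7.25 hours

Set N₀·e^(rt) = 1.731×10^6: e^(0.493·t) = 1.731×10^6/48610 = 35.61.
0.493·t = ln(35.61) = 3.5726, so t = 3.5726/0.493 = 7.2467.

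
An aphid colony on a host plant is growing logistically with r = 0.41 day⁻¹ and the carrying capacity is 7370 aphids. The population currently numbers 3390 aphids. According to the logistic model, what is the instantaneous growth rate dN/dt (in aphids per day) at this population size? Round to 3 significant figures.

dN/dt = rN(1 − N/K) = 0.41 × 3390 × (1 − 3390/7370).
1 − 3390/7370 = 0.54003; dN/dt = 0.41 × 3390 × 0.54003 = 750.58.

751 aphids per day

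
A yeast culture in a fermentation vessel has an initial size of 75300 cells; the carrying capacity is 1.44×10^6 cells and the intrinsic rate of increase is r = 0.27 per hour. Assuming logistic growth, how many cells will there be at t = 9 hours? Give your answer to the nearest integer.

A = (K − N₀)/N₀ = (1.44×10^6 − 75300)/75300 = 18.124.
N(t) = K/(1 + A·e^(−rt)) = 1.44×10^6/(1 + 18.124×e^(−0.27×9)).
e^(−2.43) = 0.088037; denominator = 1 + 18.124×0.088037 = 2.5955.
N = 1.44×10^6/2.5955 = 554799.

554799 cells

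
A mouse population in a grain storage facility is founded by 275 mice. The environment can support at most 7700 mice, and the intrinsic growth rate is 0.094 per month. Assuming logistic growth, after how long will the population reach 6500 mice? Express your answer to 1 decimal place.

53.0 months

A = (K − N₀)/N₀ = (7700 − 275)/275 = 27.
Solve 7700/(1 + 27·e^(−0.094t)) = 6500: 1 + 27·e^(−0.094t) = 1.1846, so e^(−0.094t) = 0.00683761.
−0.094·t = ln(0.00683761) = -4.9853, so t = 4.9853/0.094 = 53.035.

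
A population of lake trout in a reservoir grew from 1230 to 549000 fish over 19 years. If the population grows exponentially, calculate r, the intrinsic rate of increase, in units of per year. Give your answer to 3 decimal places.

From N(t) = N₀·e^(rt): e^(r·19) = 549000/1230 = 446.34.
r·19 = ln(446.34) = 6.1011, so r = 6.1011/19 = 0.32111.

0.321 per year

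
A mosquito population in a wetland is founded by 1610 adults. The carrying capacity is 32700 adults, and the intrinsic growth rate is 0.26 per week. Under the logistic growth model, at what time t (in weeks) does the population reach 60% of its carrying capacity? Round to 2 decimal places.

12.95 weeks

A = (K − N₀)/N₀ = (32700 − 1610)/1610 = 19.311.
Solve 32700/(1 + 19.311·e^(−0.26t)) = 19620: 1 + 19.311·e^(−0.26t) = 1.6667, so e^(−0.26t) = 0.0345234.
−0.26·t = ln(0.0345234) = -3.3661, so t = 3.3661/0.26 = 12.947.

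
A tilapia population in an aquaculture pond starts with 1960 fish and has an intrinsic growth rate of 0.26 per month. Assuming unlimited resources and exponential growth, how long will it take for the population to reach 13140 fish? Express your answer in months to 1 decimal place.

Set N₀·e^(rt) = 13140: e^(0.26·t) = 13140/1960 = 6.7041.
0.26·t = ln(6.7041) = 1.9027, so t = 1.9027/0.26 = 7.3181.

7.3 months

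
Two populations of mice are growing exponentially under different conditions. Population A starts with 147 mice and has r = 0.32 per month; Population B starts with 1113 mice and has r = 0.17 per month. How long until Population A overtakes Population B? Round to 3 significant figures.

Set 147·e^(0.32t) = 1113·e^(0.17t).
e^((0.32 − 0.17)t) = 1113/147 → e^(0.15·t) = 7.5714.
0.15·t = ln(7.5714) = 2.0244, so t = 2.0244/0.15 = 13.496.

13.5 months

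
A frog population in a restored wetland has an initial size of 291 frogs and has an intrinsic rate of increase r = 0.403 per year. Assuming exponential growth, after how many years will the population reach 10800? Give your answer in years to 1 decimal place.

Set N₀·e^(rt) = 10800: e^(0.403·t) = 10800/291 = 37.113.
0.403·t = ln(37.113) = 3.614, so t = 3.614/0.403 = 8.9677.

9.0 years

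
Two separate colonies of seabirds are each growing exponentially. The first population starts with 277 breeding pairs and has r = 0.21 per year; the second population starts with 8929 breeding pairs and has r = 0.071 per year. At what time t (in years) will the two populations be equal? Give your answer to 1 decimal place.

25.0 years

Set 277·e^(0.21t) = 8929·e^(0.071t).
e^((0.21 − 0.071)t) = 8929/277 → e^(0.139·t) = 32.235.
0.139·t = ln(32.235) = 3.473, so t = 3.473/0.139 = 24.986.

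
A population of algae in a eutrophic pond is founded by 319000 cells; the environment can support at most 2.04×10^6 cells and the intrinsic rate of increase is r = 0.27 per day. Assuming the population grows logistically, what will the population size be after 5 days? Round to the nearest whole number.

850497 cells

A = (K − N₀)/N₀ = (2.04×10^6 − 319000)/319000 = 5.395.
N(t) = K/(1 + A·e^(−rt)) = 2.04×10^6/(1 + 5.395×e^(−0.27×5)).
e^(−1.35) = 0.25924; denominator = 1 + 5.395×0.25924 = 2.3986.
N = 2.04×10^6/2.3986 = 850497.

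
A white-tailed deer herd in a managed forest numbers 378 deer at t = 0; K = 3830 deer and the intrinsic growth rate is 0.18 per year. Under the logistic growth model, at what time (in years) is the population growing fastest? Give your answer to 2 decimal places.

Logistic growth is fastest at N = K/2 = 1915.
A = (K − N₀)/N₀ = 9.1323. Set K/(1 + A·e^(−rt)) = K/2 → A·e^(−rt) = 1.
e^(−0.18t) = 1/9.1323 = 0.109502, so t = ln(9.1323)/0.18 = 2.2118/0.18 = 12.288.

12.29 years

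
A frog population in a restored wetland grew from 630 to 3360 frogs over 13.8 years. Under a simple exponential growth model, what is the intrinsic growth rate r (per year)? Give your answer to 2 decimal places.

From N(t) = N₀·e^(rt): e^(r·13.8) = 3360/630 = 5.3333.
r·13.8 = ln(5.3333) = 1.674, so r = 1.674/13.8 = 0.1213.

0.12 per year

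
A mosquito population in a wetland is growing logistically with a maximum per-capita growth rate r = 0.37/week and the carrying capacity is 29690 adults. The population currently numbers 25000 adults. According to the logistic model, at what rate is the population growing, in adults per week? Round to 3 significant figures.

dN/dt = rN(1 − N/K) = 0.37 × 25000 × (1 − 25000/29690).
1 − 25000/29690 = 0.15797; dN/dt = 0.37 × 25000 × 0.15797 = 1461.2.

1460 adults per week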